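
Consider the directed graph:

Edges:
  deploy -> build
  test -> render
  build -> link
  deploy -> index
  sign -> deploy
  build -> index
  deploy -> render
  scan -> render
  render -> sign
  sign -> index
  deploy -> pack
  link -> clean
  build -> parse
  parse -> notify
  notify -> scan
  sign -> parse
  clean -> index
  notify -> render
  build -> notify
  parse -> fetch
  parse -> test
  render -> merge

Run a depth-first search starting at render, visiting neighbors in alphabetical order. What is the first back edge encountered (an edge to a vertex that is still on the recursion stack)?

DFS from render (visiting neighbors in alphabetical order); mark gray on enter, black on exit:
render gray
  merge gray
  merge black
  sign gray
    deploy gray
      build gray
        index gray
        index black
        link gray
          clean gray
            clean→index: index black — skip
          clean black
        link black
        notify gray
          notify→render: render is gray → back edge
First back edge: notify → render.

notify->render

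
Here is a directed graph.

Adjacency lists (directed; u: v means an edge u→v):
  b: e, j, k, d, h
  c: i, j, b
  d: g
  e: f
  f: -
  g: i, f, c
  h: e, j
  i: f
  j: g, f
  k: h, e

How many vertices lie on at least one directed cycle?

A vertex is on a directed cycle iff it belongs to a strongly connected component of size ≥ 2 (or has a self-loop).
The vertices on cycles are {b, c, d, g, h, j, k} — 7 in total.

7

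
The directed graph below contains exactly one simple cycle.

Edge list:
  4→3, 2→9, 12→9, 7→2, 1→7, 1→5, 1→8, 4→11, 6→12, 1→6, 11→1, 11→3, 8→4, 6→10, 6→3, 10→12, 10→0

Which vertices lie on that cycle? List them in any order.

1, 4, 8, 11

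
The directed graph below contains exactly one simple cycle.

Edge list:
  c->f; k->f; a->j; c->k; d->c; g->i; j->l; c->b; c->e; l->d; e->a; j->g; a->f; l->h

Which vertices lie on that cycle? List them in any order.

DFS with gray/black marking from j:
j gray
  g gray
    i gray
    i black
  g black
  l gray
    h gray
    h black
    d gray
      c gray
        k gray
          f gray
          f black
        k black
        c→f: f black — skip
        b gray
        b black
        e gray
          a gray
            a→f: f black — skip
            a→j: j is gray → back edge
Back edge closes the cycle j → l → d → c → e → a → j; its vertices are {a, c, d, e, j, l}.

a, c, d, e, j, l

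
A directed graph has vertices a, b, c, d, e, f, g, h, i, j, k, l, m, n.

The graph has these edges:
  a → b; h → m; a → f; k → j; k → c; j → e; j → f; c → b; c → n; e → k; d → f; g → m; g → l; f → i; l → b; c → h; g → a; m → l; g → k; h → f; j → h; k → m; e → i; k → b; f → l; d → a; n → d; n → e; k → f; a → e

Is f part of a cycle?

f lies on a cycle iff there is a path from f back to itself.
Exploring from f, it never reaches itself; equivalently, its strongly connected component is a singleton.

No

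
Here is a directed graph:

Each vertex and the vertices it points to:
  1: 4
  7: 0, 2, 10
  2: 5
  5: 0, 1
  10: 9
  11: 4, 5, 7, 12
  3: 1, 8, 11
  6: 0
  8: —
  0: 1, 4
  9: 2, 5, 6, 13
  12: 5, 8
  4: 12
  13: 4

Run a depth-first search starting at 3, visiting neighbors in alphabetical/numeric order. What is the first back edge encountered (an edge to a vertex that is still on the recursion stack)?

0→1

DFS from 3 (visiting neighbors in alphabetical/numeric order); mark gray on enter, black on exit:
3 gray
  1 gray
    4 gray
      12 gray
        5 gray
          0 gray
            0→1: 1 is gray → back edge
First back edge: 0 → 1.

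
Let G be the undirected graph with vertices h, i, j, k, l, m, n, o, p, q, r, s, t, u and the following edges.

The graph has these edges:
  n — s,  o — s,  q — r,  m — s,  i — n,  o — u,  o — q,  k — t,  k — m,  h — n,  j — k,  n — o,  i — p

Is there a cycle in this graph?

DFS, tracking each vertex's parent; an edge to a visited non-parent vertex closes a cycle.
Start from j:
visit j (parent –)
  visit k (parent j)
    k–j: parent, skip
    visit t (parent k)
      t–k: parent, skip
    visit m (parent k)
      visit s (parent m)
        visit o (parent s)
          o–s: parent, skip
          visit n (parent o)
            n–o: parent, skip
            n–s: s visited and ≠ parent → cycle
Cycle: s – o – n – s.

Yes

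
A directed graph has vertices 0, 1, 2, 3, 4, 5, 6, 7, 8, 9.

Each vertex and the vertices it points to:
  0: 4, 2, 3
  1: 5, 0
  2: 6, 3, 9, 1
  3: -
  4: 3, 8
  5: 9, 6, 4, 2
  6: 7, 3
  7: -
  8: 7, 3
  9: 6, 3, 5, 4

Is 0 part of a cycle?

Yes

0 is on a cycle iff 0 can reach itself via ≥1 edge.
0 → 2 → 1 → 0 — yes.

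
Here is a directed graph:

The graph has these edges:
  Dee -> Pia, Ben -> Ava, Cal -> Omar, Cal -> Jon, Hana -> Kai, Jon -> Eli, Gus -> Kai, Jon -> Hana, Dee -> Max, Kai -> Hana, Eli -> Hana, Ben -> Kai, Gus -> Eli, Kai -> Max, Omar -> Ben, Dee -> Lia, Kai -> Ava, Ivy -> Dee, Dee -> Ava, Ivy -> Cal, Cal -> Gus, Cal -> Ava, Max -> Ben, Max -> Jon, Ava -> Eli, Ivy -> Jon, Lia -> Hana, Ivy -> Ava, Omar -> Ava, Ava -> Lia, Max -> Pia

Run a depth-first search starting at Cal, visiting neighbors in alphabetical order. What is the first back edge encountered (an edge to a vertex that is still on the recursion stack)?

Kai→Ava

DFS from Cal (visiting neighbors in alphabetical order); mark gray on enter, black on exit:
Cal gray
  Ava gray
    Eli gray
      Hana gray
        Kai gray
          Kai→Ava: Ava is gray → back edge
First back edge: Kai → Ava.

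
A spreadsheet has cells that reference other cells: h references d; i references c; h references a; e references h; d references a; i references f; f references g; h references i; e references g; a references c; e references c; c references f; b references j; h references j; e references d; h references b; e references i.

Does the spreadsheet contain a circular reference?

DFS with white/gray/black marking, starting from f:
f gray
  g gray
  g black
f black
a gray
  c gray
    c→f: f black — skip
  c black
a black
e gray
  i gray
    i→c: c black — skip
    i→f: f black — skip
  i black
  h gray
    h→a: a black — skip
    d gray
      d→a: a black — skip
    d black
    b gray
      j gray
      j black
    b black
    h→j: j black — skip
    h→i: i black — skip
  h black
  e→g: g black — skip
  e→c: c black — skip
  e→d: d black — skip
e black
Every edge goes to a white or black vertex — no back edge, so the graph is acyclic.

No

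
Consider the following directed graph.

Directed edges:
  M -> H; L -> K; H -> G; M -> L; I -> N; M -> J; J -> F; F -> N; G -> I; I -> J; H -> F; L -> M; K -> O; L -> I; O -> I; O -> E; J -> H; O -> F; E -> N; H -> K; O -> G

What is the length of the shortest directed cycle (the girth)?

For each vertex v, BFS finds the shortest path from v back to v.
The shortest such closed walk is M → L → M, length 2.

2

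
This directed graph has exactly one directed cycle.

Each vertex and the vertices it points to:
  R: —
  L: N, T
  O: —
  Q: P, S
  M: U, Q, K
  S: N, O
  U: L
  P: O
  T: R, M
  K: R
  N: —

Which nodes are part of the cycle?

DFS with gray/black marking from T:
T gray
  R gray
  R black
  M gray
    U gray
      L gray
        N gray
        N black
        L→T: T is gray → back edge
Back edge closes the cycle T → M → U → L → T; its vertices are {L, M, T, U}.

L, M, T, U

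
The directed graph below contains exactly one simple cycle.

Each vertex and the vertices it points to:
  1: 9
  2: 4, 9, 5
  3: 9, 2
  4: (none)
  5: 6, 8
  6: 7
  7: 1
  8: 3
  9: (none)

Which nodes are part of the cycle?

DFS with gray/black marking from 2:
2 gray
  4 gray
  4 black
  9 gray
  9 black
  5 gray
    6 gray
      7 gray
        1 gray
          1→9: 9 black — skip
        1 black
      7 black
    6 black
    8 gray
      3 gray
        3→9: 9 black — skip
        3→2: 2 is gray → back edge
Back edge closes the cycle 2 → 5 → 8 → 3 → 2; its vertices are {2, 3, 5, 8}.

2, 3, 5, 8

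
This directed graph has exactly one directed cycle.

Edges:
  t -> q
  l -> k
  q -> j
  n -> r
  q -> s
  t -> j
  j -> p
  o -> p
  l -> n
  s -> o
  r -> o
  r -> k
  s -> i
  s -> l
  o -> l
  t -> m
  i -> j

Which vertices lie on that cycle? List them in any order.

l, n, o, r

DFS with gray/black marking from o:
o gray
  l gray
    n gray
      r gray
        k gray
        k black
        r→o: o is gray → back edge
Back edge closes the cycle o → l → n → r → o; its vertices are {l, n, o, r}.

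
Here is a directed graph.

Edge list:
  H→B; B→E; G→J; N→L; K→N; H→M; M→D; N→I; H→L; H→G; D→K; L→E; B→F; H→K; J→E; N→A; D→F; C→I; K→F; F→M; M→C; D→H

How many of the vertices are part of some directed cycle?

6

A vertex is on a directed cycle iff it belongs to a strongly connected component of size ≥ 2 (or has a self-loop).
The vertices on cycles are {B, D, F, H, K, M} — 6 in total.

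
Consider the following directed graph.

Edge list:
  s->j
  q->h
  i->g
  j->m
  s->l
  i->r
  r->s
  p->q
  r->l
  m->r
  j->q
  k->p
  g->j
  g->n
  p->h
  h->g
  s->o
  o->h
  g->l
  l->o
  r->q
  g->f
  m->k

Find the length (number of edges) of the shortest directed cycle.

For each vertex v, BFS finds the shortest path from v back to v.
The shortest such closed walk is r → s → j → m → r, length 4.

4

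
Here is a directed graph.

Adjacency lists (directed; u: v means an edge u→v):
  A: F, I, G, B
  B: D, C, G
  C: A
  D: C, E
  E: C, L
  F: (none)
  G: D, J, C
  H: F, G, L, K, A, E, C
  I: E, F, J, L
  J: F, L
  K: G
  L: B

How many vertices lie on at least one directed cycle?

A vertex is on a directed cycle iff it belongs to a strongly connected component of size ≥ 2 (or has a self-loop).
The vertices on cycles are {A, B, C, D, E, G, I, J, L} — 9 in total.

9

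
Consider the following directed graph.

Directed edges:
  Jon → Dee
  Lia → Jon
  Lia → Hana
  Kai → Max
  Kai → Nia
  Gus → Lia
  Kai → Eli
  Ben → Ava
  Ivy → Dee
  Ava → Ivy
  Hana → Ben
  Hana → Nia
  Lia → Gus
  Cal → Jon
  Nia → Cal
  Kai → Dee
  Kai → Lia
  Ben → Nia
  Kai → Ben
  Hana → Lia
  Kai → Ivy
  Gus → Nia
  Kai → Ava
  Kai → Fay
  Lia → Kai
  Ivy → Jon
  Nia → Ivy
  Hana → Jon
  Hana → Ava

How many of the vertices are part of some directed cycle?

4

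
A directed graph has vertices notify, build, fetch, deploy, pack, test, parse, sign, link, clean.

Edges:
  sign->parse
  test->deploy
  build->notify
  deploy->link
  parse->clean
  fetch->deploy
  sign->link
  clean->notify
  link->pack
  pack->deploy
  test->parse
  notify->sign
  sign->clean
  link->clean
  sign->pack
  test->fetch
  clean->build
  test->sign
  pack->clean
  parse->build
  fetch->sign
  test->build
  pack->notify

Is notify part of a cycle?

notify is on a cycle iff notify can reach itself via ≥1 edge.
notify → sign → pack → notify — yes.

Yes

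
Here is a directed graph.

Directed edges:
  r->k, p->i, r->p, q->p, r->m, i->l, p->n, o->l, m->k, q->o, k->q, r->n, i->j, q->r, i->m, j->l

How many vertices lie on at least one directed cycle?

A vertex is on a directed cycle iff it belongs to a strongly connected component of size ≥ 2 (or has a self-loop).
The vertices on cycles are {i, k, m, p, q, r} — 6 in total.

6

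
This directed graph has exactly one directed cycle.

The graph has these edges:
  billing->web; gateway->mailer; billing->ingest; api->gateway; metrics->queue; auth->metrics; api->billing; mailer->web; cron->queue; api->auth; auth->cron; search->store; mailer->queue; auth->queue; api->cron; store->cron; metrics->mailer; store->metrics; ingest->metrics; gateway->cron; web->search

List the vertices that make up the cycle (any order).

web, store, mailer, search, metrics

DFS with gray/black marking from web:
web gray
  search gray
    store gray
      cron gray
        queue gray
        queue black
      cron black
      metrics gray
        metrics→queue: queue black — skip
        mailer gray
          mailer→web: web is gray → back edge
Back edge closes the cycle web → search → store → metrics → mailer → web; its vertices are {web, store, mailer, search, metrics}.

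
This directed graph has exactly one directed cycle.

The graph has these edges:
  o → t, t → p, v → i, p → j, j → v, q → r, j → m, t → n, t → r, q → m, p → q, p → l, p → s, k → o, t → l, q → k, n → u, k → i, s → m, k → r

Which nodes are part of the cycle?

k, o, p, q, t

DFS with gray/black marking from t:
t gray
  l gray
  l black
  n gray
    u gray
    u black
  n black
  r gray
  r black
  p gray
    s gray
      m gray
      m black
    s black
    j gray
      j→m: m black — skip
      v gray
        i gray
        i black
      v black
    j black
    q gray
      q→r: r black — skip
      q→m: m black — skip
      k gray
        k→i: i black — skip
        k→r: r black — skip
        o gray
          o→t: t is gray → back edge
Back edge closes the cycle t → p → q → k → o → t; its vertices are {k, o, p, q, t}.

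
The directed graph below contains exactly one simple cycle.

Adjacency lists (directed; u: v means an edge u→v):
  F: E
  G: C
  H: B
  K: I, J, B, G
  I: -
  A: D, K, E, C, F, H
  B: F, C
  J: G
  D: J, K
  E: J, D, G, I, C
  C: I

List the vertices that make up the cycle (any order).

B, D, E, F, K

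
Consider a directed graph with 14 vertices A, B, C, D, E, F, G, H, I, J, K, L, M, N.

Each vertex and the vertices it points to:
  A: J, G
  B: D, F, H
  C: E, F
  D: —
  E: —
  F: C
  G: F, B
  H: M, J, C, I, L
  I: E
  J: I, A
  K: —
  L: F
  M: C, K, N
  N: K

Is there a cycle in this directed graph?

DFS with white/gray/black marking, starting from H:
H gray
  M gray
    C gray
      E gray
      E black
      F gray
        F→C: C is gray → back edge
Back edge found, so a cycle exists: C → F → C.

Yes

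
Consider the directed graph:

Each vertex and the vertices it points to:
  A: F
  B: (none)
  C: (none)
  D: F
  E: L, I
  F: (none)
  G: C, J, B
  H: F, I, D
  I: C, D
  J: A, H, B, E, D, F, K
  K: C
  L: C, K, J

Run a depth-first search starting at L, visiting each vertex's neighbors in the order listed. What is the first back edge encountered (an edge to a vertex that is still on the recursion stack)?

DFS from L (visiting each vertex's neighbors in the order listed); mark gray on enter, black on exit:
L gray
  C gray
  C black
  K gray
    K→C: C black — skip
  K black
  J gray
    A gray
      F gray
      F black
    A black
    H gray
      H→F: F black — skip
      I gray
        I→C: C black — skip
        D gray
          D→F: F black — skip
        D black
      I black
      H→D: D black — skip
    H black
    B gray
    B black
    E gray
      E→L: L is gray → back edge
First back edge: E → L.

E->L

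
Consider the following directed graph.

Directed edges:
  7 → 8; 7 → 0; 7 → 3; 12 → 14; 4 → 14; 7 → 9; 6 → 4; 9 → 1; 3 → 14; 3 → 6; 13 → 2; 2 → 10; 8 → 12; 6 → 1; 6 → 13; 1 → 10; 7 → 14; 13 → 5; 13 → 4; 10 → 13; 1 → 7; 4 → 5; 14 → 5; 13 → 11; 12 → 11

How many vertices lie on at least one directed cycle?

8

A vertex is on a directed cycle iff it belongs to a strongly connected component of size ≥ 2 (or has a self-loop).
The vertices on cycles are {1, 2, 3, 6, 7, 9, 10, 13} — 8 in total.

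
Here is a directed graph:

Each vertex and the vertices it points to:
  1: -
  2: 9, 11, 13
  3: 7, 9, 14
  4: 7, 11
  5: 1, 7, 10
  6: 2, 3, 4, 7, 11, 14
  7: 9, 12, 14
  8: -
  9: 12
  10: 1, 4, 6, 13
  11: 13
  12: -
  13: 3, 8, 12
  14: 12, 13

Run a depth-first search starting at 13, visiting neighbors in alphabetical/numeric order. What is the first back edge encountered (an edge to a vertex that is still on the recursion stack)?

14->13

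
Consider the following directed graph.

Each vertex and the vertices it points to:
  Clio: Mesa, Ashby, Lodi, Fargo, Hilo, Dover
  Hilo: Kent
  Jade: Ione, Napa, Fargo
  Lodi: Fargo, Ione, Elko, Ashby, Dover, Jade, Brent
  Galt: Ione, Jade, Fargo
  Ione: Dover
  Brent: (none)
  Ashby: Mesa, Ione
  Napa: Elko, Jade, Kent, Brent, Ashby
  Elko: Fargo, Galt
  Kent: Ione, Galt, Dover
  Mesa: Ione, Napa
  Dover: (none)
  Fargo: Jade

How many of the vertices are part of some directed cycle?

8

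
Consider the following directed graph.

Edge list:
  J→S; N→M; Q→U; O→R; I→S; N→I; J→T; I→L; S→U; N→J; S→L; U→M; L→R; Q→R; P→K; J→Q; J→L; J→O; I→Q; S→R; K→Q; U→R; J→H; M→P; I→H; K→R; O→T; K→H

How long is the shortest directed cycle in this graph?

5

For each vertex v, BFS finds the shortest path from v back to v.
The shortest such closed walk is M → P → K → Q → U → M, length 5.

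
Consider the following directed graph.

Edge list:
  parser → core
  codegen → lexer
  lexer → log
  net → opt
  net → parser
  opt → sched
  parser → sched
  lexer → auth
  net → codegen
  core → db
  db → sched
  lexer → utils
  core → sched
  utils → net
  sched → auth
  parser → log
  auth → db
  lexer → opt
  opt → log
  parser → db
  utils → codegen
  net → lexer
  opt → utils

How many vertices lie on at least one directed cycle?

8

A vertex is on a directed cycle iff it belongs to a strongly connected component of size ≥ 2 (or has a self-loop).
The vertices on cycles are {db, net, opt, auth, lexer, sched, utils, codegen} — 8 in total.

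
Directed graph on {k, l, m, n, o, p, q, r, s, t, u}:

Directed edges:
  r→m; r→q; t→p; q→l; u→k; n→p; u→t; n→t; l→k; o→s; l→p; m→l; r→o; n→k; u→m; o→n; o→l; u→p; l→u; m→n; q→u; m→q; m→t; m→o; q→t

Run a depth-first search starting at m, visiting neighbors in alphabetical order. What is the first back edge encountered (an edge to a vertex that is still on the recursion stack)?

DFS from m (visiting neighbors in alphabetical order); mark gray on enter, black on exit:
m gray
  l gray
    k gray
    k black
    p gray
    p black
    u gray
      u→k: k black — skip
      u→m: m is gray → back edge
First back edge: u → m.

u->m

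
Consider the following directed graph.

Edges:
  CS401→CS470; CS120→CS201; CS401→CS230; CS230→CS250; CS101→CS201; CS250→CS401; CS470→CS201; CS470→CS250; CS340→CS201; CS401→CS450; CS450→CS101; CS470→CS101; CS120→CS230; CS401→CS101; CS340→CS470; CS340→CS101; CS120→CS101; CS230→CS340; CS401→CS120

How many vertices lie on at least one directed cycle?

6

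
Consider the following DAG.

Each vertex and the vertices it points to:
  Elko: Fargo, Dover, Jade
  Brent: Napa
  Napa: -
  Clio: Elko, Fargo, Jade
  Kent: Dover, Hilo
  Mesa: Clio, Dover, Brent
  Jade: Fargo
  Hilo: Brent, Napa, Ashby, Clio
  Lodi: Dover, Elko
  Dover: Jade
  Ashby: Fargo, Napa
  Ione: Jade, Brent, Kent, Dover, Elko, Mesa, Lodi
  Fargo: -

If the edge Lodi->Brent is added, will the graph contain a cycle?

Adding Lodi→Brent creates a cycle iff Brent can already reach Lodi.
Explore from Brent: no path reaches Lodi. The graph stays acyclic.

No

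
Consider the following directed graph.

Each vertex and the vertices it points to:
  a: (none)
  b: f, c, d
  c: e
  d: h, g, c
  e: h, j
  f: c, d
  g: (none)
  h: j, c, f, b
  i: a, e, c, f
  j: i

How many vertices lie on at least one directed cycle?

A vertex is on a directed cycle iff it belongs to a strongly connected component of size ≥ 2 (or has a self-loop).
The vertices on cycles are {b, c, d, e, f, h, i, j} — 8 in total.

8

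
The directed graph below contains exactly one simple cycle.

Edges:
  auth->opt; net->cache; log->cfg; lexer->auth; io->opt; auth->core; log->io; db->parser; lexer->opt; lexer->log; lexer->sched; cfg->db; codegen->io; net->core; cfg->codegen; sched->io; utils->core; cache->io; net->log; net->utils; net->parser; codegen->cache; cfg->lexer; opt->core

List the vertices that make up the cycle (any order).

cfg, log, lexer

DFS with gray/black marking from log:
log gray
  io gray
    opt gray
      core gray
      core black
    opt black
  io black
  cfg gray
    db gray
      parser gray
      parser black
    db black
    lexer gray
      lexer→opt: opt black — skip
      auth gray
        auth→opt: opt black — skip
        auth→core: core black — skip
      auth black
      lexer→log: log is gray → back edge
Back edge closes the cycle log → cfg → lexer → log; its vertices are {cfg, log, lexer}.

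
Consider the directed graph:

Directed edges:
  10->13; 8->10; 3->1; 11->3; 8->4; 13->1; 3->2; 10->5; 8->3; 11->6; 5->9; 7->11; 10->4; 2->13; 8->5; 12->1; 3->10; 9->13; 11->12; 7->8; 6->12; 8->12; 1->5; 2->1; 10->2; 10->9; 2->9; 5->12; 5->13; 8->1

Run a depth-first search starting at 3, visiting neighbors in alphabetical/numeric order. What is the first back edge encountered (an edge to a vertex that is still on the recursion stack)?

13→1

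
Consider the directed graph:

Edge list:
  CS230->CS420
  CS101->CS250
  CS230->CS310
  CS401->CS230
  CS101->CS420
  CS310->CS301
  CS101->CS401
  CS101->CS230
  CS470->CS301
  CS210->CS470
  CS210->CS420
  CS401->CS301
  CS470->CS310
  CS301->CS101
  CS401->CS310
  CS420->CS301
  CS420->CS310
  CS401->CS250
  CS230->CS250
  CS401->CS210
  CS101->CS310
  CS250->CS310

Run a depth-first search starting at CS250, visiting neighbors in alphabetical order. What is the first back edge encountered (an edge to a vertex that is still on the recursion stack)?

DFS from CS250 (visiting neighbors in alphabetical order); mark gray on enter, black on exit:
CS250 gray
  CS310 gray
    CS301 gray
      CS101 gray
        CS230 gray
          CS230→CS250: CS250 is gray → back edge
First back edge: CS230 → CS250.

CS230->CS250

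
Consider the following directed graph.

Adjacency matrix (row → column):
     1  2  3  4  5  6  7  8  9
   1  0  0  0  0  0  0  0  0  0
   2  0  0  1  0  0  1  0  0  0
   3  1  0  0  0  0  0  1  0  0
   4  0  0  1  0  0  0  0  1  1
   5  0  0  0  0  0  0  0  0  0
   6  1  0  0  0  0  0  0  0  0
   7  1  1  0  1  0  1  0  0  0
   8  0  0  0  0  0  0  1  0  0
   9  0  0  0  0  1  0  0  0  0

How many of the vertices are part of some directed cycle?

A vertex is on a directed cycle iff it belongs to a strongly connected component of size ≥ 2 (or has a self-loop).
The vertices on cycles are {2, 3, 4, 7, 8} — 5 in total.

5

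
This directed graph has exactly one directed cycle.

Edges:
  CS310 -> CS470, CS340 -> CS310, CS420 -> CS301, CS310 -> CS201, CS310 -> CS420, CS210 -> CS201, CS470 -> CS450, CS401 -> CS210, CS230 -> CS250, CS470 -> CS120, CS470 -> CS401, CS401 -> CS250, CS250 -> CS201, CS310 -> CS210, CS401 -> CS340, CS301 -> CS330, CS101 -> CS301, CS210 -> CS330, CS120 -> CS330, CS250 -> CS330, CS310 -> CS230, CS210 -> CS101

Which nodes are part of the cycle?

DFS with gray/black marking from CS470:
CS470 gray
  CS120 gray
    CS330 gray
    CS330 black
  CS120 black
  CS401 gray
    CS210 gray
      CS201 gray
      CS201 black
      CS210→CS330: CS330 black — skip
      CS101 gray
        CS301 gray
          CS301→CS330: CS330 black — skip
        CS301 black
      CS101 black
    CS210 black
    CS340 gray
      CS310 gray
        CS230 gray
          CS250 gray
            CS250→CS201: CS201 black — skip
            CS250→CS330: CS330 black — skip
          CS250 black
        CS230 black
        CS310→CS201: CS201 black — skip
        CS310→CS210: CS210 black — skip
        CS420 gray
          CS420→CS301: CS301 black — skip
        CS420 black
        CS310→CS470: CS470 is gray → back edge
Back edge closes the cycle CS470 → CS401 → CS340 → CS310 → CS470; its vertices are {CS310, CS340, CS401, CS470}.

CS310, CS340, CS401, CS470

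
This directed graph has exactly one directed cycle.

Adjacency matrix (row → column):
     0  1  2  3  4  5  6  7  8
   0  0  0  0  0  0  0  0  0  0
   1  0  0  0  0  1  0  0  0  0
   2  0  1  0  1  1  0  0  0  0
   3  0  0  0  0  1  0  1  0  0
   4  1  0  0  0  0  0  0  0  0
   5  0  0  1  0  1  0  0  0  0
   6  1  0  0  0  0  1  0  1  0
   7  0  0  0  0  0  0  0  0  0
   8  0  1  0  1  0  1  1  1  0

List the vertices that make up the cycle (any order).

2, 3, 5, 6

DFS with gray/black marking from 6:
6 gray
  7 gray
  7 black
  0 gray
  0 black
  5 gray
    2 gray
      1 gray
        4 gray
          4→0: 0 black — skip
        4 black
      1 black
      3 gray
        3→6: 6 is gray → back edge
Back edge closes the cycle 6 → 5 → 2 → 3 → 6; its vertices are {2, 3, 5, 6}.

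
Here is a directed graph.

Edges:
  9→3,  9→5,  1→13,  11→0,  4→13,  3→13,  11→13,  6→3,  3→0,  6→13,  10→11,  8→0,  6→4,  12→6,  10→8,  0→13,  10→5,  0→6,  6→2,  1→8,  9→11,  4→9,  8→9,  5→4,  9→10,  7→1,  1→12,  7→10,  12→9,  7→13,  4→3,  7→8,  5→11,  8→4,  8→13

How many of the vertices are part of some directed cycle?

9

A vertex is on a directed cycle iff it belongs to a strongly connected component of size ≥ 2 (or has a self-loop).
The vertices on cycles are {0, 3, 4, 5, 6, 8, 9, 10, 11} — 9 in total.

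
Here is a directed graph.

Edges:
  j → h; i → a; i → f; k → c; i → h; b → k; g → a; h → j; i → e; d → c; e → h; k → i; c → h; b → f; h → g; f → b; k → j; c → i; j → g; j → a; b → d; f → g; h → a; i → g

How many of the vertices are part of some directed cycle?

8

A vertex is on a directed cycle iff it belongs to a strongly connected component of size ≥ 2 (or has a self-loop).
The vertices on cycles are {b, c, d, f, h, i, j, k} — 8 in total.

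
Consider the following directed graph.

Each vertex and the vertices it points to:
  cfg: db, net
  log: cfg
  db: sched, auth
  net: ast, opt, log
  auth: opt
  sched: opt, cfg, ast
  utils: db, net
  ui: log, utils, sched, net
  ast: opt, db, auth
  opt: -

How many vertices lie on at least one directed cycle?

A vertex is on a directed cycle iff it belongs to a strongly connected component of size ≥ 2 (or has a self-loop).
The vertices on cycles are {db, ast, cfg, log, net, sched} — 6 in total.

6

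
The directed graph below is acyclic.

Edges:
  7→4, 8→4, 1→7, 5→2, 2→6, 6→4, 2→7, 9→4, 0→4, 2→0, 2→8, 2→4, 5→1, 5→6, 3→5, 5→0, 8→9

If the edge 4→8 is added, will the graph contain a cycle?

Yes

Adding 4→8 creates a cycle iff 8 can already reach 4.
Path from 8: 8 → 4.
So 8 → … → 4 → 8 is a cycle.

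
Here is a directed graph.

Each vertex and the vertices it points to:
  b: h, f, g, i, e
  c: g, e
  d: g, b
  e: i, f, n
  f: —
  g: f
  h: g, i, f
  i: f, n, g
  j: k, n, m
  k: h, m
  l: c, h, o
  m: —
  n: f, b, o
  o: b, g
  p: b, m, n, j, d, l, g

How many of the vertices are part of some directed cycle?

6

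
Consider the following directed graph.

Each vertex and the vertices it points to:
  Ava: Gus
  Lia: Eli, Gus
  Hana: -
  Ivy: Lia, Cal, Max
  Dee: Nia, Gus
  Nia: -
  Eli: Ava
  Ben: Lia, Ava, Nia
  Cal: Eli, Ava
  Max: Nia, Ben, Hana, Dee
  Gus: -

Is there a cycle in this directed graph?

No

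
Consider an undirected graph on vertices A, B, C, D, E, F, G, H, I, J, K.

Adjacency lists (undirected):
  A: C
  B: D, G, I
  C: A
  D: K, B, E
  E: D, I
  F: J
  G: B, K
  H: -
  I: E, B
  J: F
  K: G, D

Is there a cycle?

Yes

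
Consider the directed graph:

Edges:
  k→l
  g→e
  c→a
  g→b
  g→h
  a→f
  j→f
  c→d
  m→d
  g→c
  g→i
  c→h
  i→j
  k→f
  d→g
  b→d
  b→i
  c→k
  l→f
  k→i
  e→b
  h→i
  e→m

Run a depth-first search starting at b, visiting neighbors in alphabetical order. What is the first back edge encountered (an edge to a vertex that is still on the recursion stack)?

g->b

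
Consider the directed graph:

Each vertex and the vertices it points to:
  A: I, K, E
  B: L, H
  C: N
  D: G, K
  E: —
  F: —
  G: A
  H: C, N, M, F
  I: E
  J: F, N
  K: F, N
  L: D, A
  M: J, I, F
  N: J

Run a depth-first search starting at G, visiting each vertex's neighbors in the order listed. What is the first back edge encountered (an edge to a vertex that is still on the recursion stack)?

DFS from G (visiting each vertex's neighbors in the order listed); mark gray on enter, black on exit:
G gray
  A gray
    I gray
      E gray
      E black
    I black
    K gray
      F gray
      F black
      N gray
        J gray
          J→F: F black — skip
          J→N: N is gray → back edge
First back edge: J → N.

J→N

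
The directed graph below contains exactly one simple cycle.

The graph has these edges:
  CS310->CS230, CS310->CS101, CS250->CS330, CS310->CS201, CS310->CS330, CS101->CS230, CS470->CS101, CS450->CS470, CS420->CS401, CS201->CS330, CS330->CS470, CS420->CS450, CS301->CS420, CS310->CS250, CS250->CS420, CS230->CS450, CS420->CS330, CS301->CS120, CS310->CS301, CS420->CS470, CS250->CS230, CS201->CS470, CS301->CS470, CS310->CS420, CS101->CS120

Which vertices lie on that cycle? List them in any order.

DFS with gray/black marking from CS101:
CS101 gray
  CS120 gray
  CS120 black
  CS230 gray
    CS450 gray
      CS470 gray
        CS470→CS101: CS101 is gray → back edge
Back edge closes the cycle CS101 → CS230 → CS450 → CS470 → CS101; its vertices are {CS101, CS230, CS450, CS470}.

CS101, CS230, CS450, CS470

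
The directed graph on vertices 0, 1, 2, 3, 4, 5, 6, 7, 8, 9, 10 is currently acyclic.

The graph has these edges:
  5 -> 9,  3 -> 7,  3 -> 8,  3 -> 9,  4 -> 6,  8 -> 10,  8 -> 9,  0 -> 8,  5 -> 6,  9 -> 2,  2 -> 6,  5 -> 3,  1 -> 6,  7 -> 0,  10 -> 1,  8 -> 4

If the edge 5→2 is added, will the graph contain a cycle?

No

Adding 5→2 creates a cycle iff 2 can already reach 5.
Explore from 2: no path reaches 5. The graph stays acyclic.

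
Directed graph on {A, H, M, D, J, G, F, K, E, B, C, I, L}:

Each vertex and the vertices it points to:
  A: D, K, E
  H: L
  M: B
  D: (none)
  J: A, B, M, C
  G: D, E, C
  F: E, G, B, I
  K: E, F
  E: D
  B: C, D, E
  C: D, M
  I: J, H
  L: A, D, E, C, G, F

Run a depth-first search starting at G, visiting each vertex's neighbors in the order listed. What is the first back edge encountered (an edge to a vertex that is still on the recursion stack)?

B→C

DFS from G (visiting each vertex's neighbors in the order listed); mark gray on enter, black on exit:
G gray
  D gray
  D black
  E gray
    E→D: D black — skip
  E black
  C gray
    C→D: D black — skip
    M gray
      B gray
        B→C: C is gray → back edge
First back edge: B → C.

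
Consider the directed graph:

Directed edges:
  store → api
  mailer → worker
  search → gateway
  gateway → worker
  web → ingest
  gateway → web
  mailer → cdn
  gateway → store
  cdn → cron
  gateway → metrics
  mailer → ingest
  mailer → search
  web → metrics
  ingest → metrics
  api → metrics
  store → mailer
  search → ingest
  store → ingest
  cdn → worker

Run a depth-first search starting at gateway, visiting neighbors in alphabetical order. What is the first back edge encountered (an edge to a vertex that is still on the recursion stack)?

search->gateway

DFS from gateway (visiting neighbors in alphabetical order); mark gray on enter, black on exit:
gateway gray
  metrics gray
  metrics black
  store gray
    api gray
      api→metrics: metrics black — skip
    api black
    ingest gray
      ingest→metrics: metrics black — skip
    ingest black
    mailer gray
      cdn gray
        cron gray
        cron black
        worker gray
        worker black
      cdn black
      mailer→ingest: ingest black — skip
      search gray
        search→gateway: gateway is gray → back edge
First back edge: search → gateway.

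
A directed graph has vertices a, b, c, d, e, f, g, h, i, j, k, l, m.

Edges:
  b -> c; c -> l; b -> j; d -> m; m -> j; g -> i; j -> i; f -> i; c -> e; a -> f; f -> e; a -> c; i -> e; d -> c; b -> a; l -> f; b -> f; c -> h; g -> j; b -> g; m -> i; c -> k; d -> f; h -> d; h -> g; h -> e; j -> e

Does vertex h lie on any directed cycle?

Yes

h is on a cycle iff h can reach itself via ≥1 edge.
h → d → c → h — yes.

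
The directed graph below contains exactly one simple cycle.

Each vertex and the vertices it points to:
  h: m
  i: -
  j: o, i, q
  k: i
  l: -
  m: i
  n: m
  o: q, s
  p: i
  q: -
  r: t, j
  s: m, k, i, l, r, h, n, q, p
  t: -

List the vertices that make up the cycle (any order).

j, o, r, s

DFS with gray/black marking from o:
o gray
  q gray
  q black
  s gray
    m gray
      i gray
      i black
    m black
    k gray
      k→i: i black — skip
    k black
    s→i: i black — skip
    l gray
    l black
    r gray
      t gray
      t black
      j gray
        j→o: o is gray → back edge
Back edge closes the cycle o → s → r → j → o; its vertices are {j, o, r, s}.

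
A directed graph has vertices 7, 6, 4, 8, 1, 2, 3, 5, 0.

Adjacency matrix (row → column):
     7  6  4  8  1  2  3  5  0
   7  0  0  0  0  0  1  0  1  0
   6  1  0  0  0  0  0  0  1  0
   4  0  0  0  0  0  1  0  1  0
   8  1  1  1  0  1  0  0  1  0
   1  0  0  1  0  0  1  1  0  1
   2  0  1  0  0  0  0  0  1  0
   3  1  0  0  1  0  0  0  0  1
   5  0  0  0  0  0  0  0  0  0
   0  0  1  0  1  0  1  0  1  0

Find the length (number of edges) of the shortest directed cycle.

3

For each vertex v, BFS finds the shortest path from v back to v.
The shortest such closed walk is 3 → 8 → 1 → 3, length 3.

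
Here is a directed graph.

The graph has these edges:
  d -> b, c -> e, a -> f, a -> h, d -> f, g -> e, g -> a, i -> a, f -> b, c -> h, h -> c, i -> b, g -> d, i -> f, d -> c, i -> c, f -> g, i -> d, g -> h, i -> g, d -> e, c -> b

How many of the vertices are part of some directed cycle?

6

A vertex is on a directed cycle iff it belongs to a strongly connected component of size ≥ 2 (or has a self-loop).
The vertices on cycles are {a, c, d, f, g, h} — 6 in total.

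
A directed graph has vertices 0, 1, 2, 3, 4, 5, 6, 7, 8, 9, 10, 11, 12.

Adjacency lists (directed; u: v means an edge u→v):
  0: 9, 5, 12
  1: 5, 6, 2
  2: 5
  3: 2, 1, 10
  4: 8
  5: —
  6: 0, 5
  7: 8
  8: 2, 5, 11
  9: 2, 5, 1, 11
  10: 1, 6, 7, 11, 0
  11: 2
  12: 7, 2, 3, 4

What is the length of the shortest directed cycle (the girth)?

For each vertex v, BFS finds the shortest path from v back to v.
The shortest such closed walk is 12 → 3 → 10 → 0 → 12, length 4.

4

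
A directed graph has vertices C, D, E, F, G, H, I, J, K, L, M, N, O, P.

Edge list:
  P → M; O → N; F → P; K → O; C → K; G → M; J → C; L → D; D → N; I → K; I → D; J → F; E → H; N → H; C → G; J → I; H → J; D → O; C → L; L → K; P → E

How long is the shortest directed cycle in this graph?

For each vertex v, BFS finds the shortest path from v back to v.
The shortest such closed walk is J → I → D → N → H → J, length 5.

5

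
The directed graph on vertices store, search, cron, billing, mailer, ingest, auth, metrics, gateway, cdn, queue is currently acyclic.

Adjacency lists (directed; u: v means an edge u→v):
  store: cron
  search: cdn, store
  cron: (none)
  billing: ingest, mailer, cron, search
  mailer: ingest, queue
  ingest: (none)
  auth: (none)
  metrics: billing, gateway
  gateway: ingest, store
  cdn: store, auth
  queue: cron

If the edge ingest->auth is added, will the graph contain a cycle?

Adding ingest→auth creates a cycle iff auth can already reach ingest.
Explore from auth: no path reaches ingest. The graph stays acyclic.

No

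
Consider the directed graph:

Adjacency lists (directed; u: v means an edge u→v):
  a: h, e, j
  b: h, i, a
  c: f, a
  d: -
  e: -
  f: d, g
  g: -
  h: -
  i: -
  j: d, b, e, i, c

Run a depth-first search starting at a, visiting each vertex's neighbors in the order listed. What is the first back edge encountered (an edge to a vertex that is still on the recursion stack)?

DFS from a (visiting each vertex's neighbors in the order listed); mark gray on enter, black on exit:
a gray
  h gray
  h black
  e gray
  e black
  j gray
    d gray
    d black
    b gray
      b→h: h black — skip
      i gray
      i black
      b→a: a is gray → back edge
First back edge: b → a.

b→a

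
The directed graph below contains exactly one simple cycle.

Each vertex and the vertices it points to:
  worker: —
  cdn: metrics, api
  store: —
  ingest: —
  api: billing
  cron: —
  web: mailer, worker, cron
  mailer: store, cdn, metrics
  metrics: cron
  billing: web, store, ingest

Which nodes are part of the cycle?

api, cdn, web, mailer, billing

DFS with gray/black marking from api:
api gray
  billing gray
    web gray
      mailer gray
        store gray
        store black
        cdn gray
          metrics gray
            cron gray
            cron black
          metrics black
          cdn→api: api is gray → back edge
Back edge closes the cycle api → billing → web → mailer → cdn → api; its vertices are {api, cdn, web, mailer, billing}.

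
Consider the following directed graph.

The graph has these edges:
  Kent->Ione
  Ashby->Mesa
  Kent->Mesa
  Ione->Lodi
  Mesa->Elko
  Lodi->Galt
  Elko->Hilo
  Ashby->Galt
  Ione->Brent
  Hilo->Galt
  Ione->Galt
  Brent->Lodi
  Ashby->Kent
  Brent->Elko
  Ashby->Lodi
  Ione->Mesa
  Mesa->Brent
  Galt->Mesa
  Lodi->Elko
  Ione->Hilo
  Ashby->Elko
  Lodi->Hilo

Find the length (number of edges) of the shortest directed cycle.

4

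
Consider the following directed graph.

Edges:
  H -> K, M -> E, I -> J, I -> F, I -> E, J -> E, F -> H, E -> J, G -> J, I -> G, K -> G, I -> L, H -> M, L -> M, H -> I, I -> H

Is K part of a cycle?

K lies on a cycle iff there is a path from K back to itself.
Exploring from K, it never reaches itself; equivalently, its strongly connected component is a singleton.

No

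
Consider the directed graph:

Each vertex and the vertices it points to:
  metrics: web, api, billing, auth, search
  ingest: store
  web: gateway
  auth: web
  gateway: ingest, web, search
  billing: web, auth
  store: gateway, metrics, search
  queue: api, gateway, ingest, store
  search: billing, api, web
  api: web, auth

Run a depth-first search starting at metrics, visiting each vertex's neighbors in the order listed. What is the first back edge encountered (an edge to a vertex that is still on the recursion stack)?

DFS from metrics (visiting each vertex's neighbors in the order listed); mark gray on enter, black on exit:
metrics gray
  web gray
    gateway gray
      ingest gray
        store gray
          store→gateway: gateway is gray → back edge
First back edge: store → gateway.

store→gateway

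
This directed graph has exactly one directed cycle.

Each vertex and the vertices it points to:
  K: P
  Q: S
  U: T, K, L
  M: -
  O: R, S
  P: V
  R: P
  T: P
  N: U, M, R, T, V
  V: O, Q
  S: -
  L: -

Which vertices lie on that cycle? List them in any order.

O, P, R, V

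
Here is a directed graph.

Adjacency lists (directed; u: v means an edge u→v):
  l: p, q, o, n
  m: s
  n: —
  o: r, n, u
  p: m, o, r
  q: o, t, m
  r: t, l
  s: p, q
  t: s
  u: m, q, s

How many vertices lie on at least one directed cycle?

9

A vertex is on a directed cycle iff it belongs to a strongly connected component of size ≥ 2 (or has a self-loop).
The vertices on cycles are {l, m, o, p, q, r, s, t, u} — 9 in total.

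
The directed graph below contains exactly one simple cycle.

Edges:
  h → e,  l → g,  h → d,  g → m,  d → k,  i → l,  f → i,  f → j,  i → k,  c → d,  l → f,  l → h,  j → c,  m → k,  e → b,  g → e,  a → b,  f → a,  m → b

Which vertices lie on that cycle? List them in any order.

DFS with gray/black marking from l:
l gray
  h gray
    d gray
      k gray
      k black
    d black
    e gray
      b gray
      b black
    e black
  h black
  f gray
    j gray
      c gray
        c→d: d black — skip
      c black
    j black
    a gray
      a→b: b black — skip
    a black
    i gray
      i→k: k black — skip
      i→l: l is gray → back edge
Back edge closes the cycle l → f → i → l; its vertices are {f, i, l}.

f, i, l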